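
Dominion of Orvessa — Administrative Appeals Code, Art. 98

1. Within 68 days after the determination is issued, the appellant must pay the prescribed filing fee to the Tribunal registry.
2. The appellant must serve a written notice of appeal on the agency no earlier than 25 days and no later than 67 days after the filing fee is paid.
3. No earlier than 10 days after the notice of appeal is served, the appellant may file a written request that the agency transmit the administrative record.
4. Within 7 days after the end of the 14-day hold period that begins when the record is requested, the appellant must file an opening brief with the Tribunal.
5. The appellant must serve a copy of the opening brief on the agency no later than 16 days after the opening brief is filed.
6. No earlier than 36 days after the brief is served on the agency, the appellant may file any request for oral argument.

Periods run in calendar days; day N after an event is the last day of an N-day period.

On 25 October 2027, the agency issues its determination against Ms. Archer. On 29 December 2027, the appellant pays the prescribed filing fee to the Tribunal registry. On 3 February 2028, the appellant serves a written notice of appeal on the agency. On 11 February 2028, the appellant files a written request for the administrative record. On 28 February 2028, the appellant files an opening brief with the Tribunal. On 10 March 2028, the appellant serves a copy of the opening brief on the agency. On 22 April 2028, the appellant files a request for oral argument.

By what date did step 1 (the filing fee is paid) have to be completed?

1 January 2028

Step 1 runs from 25 October 2027, when the determination is issued. 68 days after 25 October 2027 is 1 January 2028.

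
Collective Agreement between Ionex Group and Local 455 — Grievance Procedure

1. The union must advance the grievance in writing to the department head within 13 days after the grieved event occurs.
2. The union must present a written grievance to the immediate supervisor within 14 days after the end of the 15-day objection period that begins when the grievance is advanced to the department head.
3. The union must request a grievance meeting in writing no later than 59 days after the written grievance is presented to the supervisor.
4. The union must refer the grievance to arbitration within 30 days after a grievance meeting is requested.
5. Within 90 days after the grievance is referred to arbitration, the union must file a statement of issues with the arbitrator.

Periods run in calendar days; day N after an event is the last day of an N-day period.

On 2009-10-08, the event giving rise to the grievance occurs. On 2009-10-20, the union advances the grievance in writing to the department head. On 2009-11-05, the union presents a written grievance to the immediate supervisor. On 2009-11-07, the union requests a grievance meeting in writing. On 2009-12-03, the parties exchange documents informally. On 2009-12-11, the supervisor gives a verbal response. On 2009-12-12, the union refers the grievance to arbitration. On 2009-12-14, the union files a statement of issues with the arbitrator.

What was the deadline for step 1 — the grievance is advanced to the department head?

Step 1 runs from 2009-10-08, when the grieved event occurs. 13 days after 2009-10-08 is 2009-10-21.

2009-10-21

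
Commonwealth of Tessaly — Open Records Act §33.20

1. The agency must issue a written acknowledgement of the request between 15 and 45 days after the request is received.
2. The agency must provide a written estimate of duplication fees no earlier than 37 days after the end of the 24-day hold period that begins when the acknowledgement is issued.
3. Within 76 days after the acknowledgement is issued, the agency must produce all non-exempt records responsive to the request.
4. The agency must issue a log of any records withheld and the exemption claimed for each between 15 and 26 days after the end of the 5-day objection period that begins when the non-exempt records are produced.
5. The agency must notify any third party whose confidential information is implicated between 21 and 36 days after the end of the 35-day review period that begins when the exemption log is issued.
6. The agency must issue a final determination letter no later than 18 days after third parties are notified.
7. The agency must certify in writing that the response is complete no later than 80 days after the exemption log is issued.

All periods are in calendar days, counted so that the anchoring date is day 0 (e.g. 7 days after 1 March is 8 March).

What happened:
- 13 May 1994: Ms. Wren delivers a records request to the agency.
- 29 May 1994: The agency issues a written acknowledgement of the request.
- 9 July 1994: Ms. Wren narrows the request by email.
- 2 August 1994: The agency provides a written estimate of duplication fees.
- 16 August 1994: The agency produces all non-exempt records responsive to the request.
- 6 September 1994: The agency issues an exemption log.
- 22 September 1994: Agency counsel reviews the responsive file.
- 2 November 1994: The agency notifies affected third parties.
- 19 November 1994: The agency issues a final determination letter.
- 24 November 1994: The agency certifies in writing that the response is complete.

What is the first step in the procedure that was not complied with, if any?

Step 3

Step 1: the window is 15–45 days after 13 May 1994 (when the request is received), so 28 May 1994 through 27 June 1994; done 29 May 1994 — within the window.
Step 2: the earliest permitted date is 37 days after 22 June 1994 (end of the 24-day hold period, which began when the acknowledgement is issued on 29 May 1994), i.e. 29 July 1994; done 2 August 1994, after the minimum wait.
Step 3: 76 days after 29 May 1994 (when the acknowledgement is issued) is 13 August 1994; done 16 August 1994 — 3 days late.
That is the first point of non-compliance.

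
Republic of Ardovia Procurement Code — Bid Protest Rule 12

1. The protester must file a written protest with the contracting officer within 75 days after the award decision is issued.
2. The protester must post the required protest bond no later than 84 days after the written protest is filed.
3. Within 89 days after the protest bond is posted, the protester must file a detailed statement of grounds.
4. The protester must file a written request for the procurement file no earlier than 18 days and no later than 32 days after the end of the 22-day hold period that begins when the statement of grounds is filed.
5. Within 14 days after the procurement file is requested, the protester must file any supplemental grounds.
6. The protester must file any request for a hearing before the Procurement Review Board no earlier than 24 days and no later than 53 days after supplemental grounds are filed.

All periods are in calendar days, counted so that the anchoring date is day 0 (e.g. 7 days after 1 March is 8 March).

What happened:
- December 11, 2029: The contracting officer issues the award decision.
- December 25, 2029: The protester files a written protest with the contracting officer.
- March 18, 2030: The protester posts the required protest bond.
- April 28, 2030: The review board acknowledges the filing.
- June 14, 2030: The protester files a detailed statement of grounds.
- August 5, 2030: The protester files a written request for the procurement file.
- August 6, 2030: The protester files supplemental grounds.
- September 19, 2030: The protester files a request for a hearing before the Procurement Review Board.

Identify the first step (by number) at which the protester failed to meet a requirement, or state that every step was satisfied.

Step 1 — counting 75 days from December 11, 2029 (when the award decision is issued) gives a deadline of February 24, 2030; December 25, 2029 is within that limit.
Step 2 — counting 84 days from December 25, 2029 (when the written protest is filed) gives a deadline of March 19, 2030; March 18, 2030 is within that limit.
Step 3 — counting 89 days from March 18, 2030 (when the protest bond is posted) gives a deadline of June 15, 2030; completed June 14, 2030, before the deadline.
Step 4 — 18 and 32 days from July 6, 2030 (end of the 22-day hold period, which began when the statement of grounds is filed on June 14, 2030) are July 24, 2030 and August 7, 2030 respectively; done August 5, 2030, which is between those dates.
Step 5 — counting 14 days from August 5, 2030 (when the procurement file is requested) gives a deadline of August 19, 2030; done August 6, 2030 — timely.
Step 6 — 24 and 53 days from August 6, 2030 (when supplemental grounds are filed) are August 30, 2030 and September 28, 2030 respectively; done September 19, 2030, which is between those dates.

None — every step was satisfied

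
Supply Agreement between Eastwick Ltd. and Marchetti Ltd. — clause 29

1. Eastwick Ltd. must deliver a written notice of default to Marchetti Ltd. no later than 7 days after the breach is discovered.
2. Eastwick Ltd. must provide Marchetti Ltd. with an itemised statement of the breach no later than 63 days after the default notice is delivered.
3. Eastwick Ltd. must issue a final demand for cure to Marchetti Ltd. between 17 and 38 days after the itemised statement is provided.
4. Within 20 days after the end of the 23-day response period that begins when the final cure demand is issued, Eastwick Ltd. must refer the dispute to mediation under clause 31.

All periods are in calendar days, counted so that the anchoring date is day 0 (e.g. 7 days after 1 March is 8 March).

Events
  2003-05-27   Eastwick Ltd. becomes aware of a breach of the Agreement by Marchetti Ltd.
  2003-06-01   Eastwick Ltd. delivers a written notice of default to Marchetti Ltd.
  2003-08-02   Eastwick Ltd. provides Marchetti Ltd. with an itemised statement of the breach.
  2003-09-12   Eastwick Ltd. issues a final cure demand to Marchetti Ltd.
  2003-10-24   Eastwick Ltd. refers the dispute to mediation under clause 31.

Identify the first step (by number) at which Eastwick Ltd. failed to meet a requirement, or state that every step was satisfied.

Step 3

Step 1 — counting 7 days from 2003-05-27 (when the breach is discovered) gives a deadline of 2003-06-03; done 2003-06-01 — timely.
Step 2 — counting 63 days from 2003-06-01 (when the default notice is delivered) gives a deadline of 2003-08-03; 2003-08-02 is within that limit.
Step 3 — 17 and 38 days from 2003-08-02 (when the itemised statement is provided) are 2003-08-19 and 2003-09-09 respectively; done 2003-09-12 — 3 days after the window closed.
The analysis stops there.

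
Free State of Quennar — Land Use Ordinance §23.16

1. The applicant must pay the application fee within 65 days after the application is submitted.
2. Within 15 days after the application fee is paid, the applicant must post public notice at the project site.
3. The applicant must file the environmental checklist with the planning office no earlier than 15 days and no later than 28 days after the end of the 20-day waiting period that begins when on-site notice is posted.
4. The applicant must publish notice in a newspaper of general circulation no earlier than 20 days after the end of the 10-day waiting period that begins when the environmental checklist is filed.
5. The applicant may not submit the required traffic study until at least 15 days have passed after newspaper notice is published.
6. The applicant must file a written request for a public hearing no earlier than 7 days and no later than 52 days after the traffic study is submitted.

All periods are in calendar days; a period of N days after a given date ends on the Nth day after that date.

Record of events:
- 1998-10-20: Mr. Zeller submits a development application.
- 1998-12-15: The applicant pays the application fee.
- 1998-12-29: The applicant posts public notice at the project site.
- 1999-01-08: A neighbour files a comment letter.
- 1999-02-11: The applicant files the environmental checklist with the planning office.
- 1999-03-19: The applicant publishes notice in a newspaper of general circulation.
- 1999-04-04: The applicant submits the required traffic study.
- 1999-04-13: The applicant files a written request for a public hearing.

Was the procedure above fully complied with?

(1) due by 1998-10-20 + 65 days = 1998-12-24; 1998-12-15 is within that limit.
(2) due by 1998-12-15 + 15 days = 1998-12-30; 1998-12-29 is within that limit.
(3) the permitted window runs from 1999-01-18 + 15 = 1999-02-02 to 1999-01-18 + 28 = 1999-02-15; 1999-02-11 falls inside that range.
(4) permitted from 1999-02-21 + 20 days = 1999-03-13 onward; done 1999-03-19, after the minimum wait.
(5) permitted from 1999-03-19 + 15 days = 1999-04-03 onward; done 1999-04-04 — permitted.
(6) the permitted window runs from 1999-04-04 + 7 = 1999-04-11 to 1999-04-04 + 52 = 1999-05-26; done 1999-04-13, which is between those dates.

Yes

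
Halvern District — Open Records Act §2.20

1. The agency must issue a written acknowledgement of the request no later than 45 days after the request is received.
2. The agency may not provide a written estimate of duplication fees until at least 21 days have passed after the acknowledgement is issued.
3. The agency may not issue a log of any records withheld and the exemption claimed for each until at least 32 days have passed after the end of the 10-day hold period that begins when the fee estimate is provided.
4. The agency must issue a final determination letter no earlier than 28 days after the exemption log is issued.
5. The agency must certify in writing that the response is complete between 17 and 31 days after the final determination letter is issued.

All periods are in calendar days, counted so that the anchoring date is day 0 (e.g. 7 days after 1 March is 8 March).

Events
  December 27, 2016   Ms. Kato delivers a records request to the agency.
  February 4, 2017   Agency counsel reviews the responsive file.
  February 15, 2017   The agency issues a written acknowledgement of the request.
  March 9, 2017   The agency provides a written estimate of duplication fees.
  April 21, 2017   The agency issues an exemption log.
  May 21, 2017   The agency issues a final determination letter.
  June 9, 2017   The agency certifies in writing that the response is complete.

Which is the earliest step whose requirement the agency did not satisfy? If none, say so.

Step 1 — counting 45 days from December 27, 2016 (when the request is received) gives a deadline of February 10, 2017; done February 15, 2017 — 5 days late.
Later steps need not be reached.

Step 1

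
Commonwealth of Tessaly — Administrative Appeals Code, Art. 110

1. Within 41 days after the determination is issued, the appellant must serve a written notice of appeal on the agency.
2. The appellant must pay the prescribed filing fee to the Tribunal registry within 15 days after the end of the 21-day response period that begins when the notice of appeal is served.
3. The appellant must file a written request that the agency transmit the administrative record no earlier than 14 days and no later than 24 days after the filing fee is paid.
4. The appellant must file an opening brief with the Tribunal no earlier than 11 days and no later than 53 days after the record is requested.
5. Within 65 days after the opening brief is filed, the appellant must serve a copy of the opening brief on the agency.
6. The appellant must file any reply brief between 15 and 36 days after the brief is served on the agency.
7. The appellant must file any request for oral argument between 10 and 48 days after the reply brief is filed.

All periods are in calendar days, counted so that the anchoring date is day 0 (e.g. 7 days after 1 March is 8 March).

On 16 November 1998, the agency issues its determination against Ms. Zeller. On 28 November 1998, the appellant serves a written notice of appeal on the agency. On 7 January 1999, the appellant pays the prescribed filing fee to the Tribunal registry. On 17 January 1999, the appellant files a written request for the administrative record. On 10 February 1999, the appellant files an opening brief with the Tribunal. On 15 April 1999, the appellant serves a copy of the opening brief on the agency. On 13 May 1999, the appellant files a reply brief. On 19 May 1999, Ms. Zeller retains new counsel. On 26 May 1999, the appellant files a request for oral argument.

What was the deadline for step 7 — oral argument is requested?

30 June 1999

Step 7 runs from 13 May 1999, when the reply brief is filed. The window is 10–48 days after 13 May 1999; it closes on 30 June 1999.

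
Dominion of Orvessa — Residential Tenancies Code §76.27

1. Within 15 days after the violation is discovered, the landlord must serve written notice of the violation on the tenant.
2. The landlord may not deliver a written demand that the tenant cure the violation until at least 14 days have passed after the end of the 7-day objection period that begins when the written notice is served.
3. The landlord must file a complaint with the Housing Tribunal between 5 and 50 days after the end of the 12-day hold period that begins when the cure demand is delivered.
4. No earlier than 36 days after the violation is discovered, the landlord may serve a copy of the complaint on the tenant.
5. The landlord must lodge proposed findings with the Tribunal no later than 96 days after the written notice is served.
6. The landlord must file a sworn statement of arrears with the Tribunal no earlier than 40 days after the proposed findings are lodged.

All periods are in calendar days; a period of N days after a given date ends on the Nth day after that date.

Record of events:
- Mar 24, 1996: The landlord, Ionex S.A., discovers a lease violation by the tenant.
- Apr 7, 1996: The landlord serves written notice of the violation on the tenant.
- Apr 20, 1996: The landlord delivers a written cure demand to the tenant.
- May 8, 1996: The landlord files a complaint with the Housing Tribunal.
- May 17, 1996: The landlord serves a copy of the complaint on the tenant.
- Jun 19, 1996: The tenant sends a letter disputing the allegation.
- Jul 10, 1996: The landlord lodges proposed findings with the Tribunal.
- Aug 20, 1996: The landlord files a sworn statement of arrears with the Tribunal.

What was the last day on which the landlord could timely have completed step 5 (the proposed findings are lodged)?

Jul 12, 1996

Step 5 runs from Apr 7, 1996, when the written notice is served. 96 days after Apr 7, 1996 is Jul 12, 1996.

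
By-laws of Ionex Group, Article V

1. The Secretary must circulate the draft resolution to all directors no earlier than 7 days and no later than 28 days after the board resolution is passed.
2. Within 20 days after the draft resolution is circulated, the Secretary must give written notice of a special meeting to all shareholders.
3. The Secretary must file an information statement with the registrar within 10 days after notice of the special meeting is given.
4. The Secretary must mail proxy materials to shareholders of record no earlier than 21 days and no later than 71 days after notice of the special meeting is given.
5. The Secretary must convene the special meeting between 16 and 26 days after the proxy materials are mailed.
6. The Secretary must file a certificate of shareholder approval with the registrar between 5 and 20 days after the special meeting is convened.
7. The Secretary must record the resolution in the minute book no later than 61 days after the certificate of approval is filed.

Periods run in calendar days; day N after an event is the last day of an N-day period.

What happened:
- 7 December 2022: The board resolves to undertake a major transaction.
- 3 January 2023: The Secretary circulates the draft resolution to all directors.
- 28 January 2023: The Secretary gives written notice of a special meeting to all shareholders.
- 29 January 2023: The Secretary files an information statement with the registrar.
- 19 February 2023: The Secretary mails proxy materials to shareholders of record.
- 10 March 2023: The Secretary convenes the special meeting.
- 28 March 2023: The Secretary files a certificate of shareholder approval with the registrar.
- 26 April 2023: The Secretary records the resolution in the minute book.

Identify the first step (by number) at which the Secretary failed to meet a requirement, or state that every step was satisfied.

Step 2

Step 1 — 7 and 28 days from 7 December 2022 (when the board resolution is passed) are 14 December 2022 and 4 January 2023 respectively; 3 January 2023 falls inside that range.
Step 2 — counting 20 days from 3 January 2023 (when the draft resolution is circulated) gives a deadline of 23 January 2023; not done until 28 January 2023, 5 days after the deadline.
Later steps need not be reached.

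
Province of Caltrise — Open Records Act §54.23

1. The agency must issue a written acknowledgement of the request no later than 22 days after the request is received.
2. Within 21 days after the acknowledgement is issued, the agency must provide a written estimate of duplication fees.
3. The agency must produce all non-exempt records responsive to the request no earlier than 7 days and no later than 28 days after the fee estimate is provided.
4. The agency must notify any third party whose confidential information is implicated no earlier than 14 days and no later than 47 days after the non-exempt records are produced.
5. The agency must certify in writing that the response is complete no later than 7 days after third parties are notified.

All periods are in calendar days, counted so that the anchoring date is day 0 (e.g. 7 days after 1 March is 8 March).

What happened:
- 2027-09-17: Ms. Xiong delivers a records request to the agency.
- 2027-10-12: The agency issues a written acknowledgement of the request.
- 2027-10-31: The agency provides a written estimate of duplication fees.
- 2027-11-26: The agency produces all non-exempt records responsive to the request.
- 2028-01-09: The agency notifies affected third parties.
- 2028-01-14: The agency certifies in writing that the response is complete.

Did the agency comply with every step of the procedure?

Step 1 — counting 22 days from 2027-09-17 (when the request is received) gives a deadline of 2027-10-09; not done until 2027-10-12, 3 days after the deadline.
Later steps need not be reached.

No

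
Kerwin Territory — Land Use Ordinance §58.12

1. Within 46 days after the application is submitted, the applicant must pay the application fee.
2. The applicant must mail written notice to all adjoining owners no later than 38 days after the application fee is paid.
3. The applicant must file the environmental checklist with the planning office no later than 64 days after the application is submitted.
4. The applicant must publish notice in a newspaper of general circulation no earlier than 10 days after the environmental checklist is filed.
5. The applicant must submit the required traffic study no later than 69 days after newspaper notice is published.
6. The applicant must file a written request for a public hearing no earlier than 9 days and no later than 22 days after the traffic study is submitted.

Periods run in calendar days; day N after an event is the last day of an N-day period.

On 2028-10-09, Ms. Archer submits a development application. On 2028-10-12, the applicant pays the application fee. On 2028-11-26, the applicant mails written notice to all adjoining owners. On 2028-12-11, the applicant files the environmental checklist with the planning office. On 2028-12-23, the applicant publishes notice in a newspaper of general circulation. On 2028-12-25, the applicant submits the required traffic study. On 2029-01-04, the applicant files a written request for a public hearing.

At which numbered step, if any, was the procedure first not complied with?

Step 2

Step 1: 46 days after 2028-10-09 (when the application is submitted) is 2028-11-24; done 2028-10-12 — timely.
Step 2: 38 days after 2028-10-12 (when the application fee is paid) is 2028-11-19; done 2028-11-26 — 7 days late.
The procedure was therefore not followed at step 2.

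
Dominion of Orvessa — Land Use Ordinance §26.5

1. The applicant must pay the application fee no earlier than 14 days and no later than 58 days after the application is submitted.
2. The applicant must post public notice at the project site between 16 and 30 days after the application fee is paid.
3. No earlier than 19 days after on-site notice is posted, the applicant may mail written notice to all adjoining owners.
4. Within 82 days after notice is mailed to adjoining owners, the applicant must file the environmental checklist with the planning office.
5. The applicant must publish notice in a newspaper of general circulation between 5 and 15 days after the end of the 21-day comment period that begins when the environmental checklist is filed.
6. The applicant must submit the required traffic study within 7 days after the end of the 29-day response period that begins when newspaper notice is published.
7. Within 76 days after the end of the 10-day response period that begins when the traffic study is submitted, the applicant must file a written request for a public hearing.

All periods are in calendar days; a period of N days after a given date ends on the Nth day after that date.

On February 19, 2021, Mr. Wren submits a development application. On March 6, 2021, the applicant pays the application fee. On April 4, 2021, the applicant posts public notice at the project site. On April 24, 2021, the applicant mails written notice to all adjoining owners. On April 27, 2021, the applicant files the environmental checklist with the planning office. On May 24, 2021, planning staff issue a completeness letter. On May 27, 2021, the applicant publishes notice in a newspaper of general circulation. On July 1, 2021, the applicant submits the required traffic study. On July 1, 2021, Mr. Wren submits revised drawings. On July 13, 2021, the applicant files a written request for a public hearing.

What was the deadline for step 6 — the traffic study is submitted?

July 2, 2021

Newspaper notice is published on May 27, 2021; the 29-day response period therefore ends June 25, 2021, and step 6 runs from that date. 7 days after June 25, 2021 is July 2, 2021.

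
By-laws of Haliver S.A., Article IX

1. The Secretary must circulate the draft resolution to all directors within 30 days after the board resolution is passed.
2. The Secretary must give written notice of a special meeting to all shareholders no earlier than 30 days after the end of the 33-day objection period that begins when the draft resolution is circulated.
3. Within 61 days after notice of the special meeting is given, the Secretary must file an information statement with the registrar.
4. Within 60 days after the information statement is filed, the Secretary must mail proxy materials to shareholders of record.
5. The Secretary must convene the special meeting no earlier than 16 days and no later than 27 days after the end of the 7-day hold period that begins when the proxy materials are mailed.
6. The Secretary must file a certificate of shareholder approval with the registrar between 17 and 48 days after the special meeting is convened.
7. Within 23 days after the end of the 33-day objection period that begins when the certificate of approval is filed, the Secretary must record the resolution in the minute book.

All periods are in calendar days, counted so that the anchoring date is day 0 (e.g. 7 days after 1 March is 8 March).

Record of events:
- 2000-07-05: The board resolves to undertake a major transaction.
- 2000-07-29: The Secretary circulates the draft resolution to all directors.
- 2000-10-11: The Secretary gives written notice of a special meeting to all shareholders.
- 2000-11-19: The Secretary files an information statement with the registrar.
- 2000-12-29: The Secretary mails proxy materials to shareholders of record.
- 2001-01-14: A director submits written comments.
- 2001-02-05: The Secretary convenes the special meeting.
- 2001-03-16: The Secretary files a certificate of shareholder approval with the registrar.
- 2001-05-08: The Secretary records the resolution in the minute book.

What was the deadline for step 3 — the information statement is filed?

2000-12-11

Step 3 runs from 2000-10-11, when notice of the special meeting is given. 61 days after 2000-10-11 is 2000-12-11.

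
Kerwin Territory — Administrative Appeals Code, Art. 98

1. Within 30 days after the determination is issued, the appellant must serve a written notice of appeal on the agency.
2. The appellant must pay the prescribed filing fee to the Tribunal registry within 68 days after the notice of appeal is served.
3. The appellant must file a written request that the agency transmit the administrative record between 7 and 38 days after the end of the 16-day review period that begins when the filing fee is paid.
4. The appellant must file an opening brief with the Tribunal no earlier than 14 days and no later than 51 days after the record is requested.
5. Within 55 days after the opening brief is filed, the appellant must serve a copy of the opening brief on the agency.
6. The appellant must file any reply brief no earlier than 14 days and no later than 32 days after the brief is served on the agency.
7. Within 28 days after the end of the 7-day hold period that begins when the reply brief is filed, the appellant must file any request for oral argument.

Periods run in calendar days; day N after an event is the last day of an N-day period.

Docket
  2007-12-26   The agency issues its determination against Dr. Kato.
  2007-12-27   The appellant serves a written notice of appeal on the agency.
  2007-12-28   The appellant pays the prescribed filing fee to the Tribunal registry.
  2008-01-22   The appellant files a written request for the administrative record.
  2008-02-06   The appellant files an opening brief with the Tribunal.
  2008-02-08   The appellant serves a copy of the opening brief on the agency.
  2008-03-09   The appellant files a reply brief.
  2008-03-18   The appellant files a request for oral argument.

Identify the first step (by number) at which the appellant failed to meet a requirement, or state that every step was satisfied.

(1) due by 2007-12-26 + 30 days = 2008-01-25; 2007-12-27 is within that limit.
(2) due by 2007-12-27 + 68 days = 2008-03-04; done 2007-12-28 — timely.
(3) the permitted window runs from 2008-01-13 + 7 = 2008-01-20 to 2008-01-13 + 38 = 2008-02-20; 2008-01-22 falls inside that range.
(4) the permitted window runs from 2008-01-22 + 14 = 2008-02-05 to 2008-01-22 + 51 = 2008-03-13; done 2008-02-06 — within the window.
(5) due by 2008-02-06 + 55 days = 2008-04-01; completed 2008-02-08, before the deadline.
(6) the permitted window runs from 2008-02-08 + 14 = 2008-02-22 to 2008-02-08 + 32 = 2008-03-11; done 2008-03-09 — within the window.
(7) due by 2008-03-16 + 28 days = 2008-04-13; 2008-03-18 is within that limit.

None — every step was satisfied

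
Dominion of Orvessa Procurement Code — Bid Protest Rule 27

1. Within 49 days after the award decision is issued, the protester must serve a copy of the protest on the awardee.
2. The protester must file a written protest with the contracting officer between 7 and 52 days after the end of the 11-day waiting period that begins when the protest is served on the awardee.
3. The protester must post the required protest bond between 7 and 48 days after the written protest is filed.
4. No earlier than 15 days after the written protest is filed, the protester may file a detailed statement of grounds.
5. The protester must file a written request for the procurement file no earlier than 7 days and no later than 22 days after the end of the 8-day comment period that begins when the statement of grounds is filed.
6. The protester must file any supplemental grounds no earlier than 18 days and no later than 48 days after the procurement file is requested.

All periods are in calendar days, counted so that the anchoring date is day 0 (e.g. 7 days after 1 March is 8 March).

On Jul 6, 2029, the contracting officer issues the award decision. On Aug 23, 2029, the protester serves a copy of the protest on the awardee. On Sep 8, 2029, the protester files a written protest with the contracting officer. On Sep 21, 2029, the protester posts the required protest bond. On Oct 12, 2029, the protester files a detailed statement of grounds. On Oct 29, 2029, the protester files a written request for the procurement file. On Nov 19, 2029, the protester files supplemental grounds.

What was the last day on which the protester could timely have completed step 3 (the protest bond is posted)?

Step 3 runs from Sep 8, 2029, when the written protest is filed. The window is 7–48 days after Sep 8, 2029; it closes on Oct 26, 2029.

Oct 26, 2029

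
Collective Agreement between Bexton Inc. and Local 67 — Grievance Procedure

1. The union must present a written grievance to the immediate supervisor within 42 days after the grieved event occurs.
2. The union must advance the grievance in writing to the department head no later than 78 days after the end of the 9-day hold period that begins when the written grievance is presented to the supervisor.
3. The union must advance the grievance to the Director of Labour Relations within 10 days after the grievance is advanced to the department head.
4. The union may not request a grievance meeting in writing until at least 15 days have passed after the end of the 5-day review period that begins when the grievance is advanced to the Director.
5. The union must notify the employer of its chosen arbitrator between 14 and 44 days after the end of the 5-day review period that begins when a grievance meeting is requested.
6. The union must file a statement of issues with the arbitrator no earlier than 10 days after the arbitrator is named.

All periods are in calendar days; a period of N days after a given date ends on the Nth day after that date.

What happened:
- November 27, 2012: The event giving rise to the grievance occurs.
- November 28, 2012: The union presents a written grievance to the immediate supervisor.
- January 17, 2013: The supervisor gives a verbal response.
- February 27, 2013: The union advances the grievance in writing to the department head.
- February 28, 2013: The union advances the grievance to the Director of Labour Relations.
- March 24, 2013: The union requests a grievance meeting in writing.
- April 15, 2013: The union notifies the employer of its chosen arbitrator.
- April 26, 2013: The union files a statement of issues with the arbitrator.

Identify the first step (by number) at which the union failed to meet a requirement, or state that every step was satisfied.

Step 2

Step 1 — counting 42 days from November 27, 2012 (when the grieved event occurs) gives a deadline of January 8, 2013; completed November 28, 2012, before the deadline.
Step 2 — counting 78 days from December 7, 2012 (end of the 9-day hold period, which began when the written grievance is presented to the supervisor on November 28, 2012) gives a deadline of February 23, 2013; not done until February 27, 2013, 4 days after the deadline.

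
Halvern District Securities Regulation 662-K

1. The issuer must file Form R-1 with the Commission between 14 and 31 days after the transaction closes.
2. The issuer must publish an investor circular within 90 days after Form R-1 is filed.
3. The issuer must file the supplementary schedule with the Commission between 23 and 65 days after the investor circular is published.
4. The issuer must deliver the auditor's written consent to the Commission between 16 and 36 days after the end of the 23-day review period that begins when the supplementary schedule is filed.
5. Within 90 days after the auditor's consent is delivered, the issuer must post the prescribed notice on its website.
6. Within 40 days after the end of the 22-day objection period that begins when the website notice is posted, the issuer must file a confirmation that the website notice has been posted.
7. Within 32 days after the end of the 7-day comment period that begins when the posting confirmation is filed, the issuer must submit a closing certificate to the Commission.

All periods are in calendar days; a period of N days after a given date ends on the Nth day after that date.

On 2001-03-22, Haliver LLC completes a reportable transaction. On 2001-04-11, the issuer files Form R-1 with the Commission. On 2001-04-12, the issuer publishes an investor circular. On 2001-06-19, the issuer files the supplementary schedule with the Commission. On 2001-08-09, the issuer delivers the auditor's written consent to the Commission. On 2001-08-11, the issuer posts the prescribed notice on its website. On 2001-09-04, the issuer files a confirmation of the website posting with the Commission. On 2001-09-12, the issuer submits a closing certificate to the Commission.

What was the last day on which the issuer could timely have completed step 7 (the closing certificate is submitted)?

2001-10-13

The posting confirmation is filed on 2001-09-04; the 7-day comment period therefore ends 2001-09-11, and step 7 runs from that date. 32 days after 2001-09-11 is 2001-10-13.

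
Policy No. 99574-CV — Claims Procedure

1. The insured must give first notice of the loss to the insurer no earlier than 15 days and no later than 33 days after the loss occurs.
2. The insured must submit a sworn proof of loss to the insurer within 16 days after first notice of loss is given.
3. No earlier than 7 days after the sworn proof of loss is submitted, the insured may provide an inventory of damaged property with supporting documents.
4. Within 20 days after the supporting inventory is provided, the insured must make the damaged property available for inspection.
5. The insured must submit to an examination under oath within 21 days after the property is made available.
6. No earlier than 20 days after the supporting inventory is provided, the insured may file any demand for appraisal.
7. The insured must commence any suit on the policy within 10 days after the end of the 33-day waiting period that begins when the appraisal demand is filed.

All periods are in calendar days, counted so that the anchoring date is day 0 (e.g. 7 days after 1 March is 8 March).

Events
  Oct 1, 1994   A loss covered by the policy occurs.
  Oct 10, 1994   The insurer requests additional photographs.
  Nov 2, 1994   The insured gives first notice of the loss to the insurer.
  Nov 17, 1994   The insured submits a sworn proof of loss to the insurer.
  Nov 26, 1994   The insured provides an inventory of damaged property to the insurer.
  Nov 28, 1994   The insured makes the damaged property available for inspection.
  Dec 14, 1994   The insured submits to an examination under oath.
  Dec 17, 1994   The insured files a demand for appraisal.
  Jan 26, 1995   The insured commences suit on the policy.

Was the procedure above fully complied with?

(1) the permitted window runs from Oct 1, 1994 + 15 = Oct 16, 1994 to Oct 1, 1994 + 33 = Nov 3, 1994; done Nov 2, 1994, which is between those dates.
(2) due by Nov 2, 1994 + 16 days = Nov 18, 1994; completed Nov 17, 1994, before the deadline.
(3) permitted from Nov 17, 1994 + 7 days = Nov 24, 1994 onward; done Nov 26, 1994 — permitted.
(4) due by Nov 26, 1994 + 20 days = Dec 16, 1994; Nov 28, 1994 is within that limit.
(5) due by Nov 28, 1994 + 21 days = Dec 19, 1994; Dec 14, 1994 is within that limit.
(6) permitted from Nov 26, 1994 + 20 days = Dec 16, 1994 onward; done Dec 17, 1994 — permitted.
(7) due by Jan 19, 1995 + 10 days = Jan 29, 1995; done Jan 26, 1995 — timely.

Yes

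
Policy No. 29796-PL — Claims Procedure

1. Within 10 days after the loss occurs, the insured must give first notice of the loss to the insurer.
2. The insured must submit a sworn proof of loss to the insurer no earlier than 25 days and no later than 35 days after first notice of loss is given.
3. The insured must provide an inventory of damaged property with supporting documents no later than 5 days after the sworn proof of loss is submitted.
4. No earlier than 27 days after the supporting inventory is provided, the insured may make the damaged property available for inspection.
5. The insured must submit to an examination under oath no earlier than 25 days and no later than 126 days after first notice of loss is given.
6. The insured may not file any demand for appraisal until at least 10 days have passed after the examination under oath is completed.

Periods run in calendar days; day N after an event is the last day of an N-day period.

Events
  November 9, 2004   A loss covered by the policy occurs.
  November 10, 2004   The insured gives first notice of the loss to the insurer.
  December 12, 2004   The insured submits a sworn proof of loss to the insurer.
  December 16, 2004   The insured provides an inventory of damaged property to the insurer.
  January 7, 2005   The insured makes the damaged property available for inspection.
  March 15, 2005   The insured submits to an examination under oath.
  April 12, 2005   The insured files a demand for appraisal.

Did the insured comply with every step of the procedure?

No

Step 1 — counting 10 days from November 9, 2004 (when the loss occurs) gives a deadline of November 19, 2004; November 10, 2004 is within that limit.
Step 2 — 25 and 35 days from November 10, 2004 (when first notice of loss is given) are December 5, 2004 and December 15, 2004 respectively; December 12, 2004 falls inside that range.
Step 3 — counting 5 days from December 12, 2004 (when the sworn proof of loss is submitted) gives a deadline of December 17, 2004; December 16, 2004 is within that limit.
Step 4 — must wait 27 days from December 16, 2004 (when the supporting inventory is provided), so not before January 12, 2005; done January 7, 2005 — 5 days too early.
The procedure was therefore not followed at step 4.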